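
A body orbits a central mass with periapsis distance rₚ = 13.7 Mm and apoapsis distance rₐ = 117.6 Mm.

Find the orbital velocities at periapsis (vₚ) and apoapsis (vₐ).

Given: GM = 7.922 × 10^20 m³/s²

Convert to SI: rₚ = 13.7 Mm = 1.37e+07 m; rₐ = 117.6 Mm = 1.176e+08 m.
Use the vis-viva equation v² = GM(2/r − 1/a) with a = (rₚ + rₐ)/2 = (1.37e+07 + 1.176e+08)/2 = 6.565e+07 m.
vₚ = √(GM · (2/rₚ − 1/a)) = √(7.922e+20 · (2/1.37e+07 − 1/6.565e+07)) m/s ≈ 1.018e+07 m/s = 1.018e+04 km/s.
vₐ = √(GM · (2/rₐ − 1/a)) = √(7.922e+20 · (2/1.176e+08 − 1/6.565e+07)) m/s ≈ 1.186e+06 m/s = 1186 km/s.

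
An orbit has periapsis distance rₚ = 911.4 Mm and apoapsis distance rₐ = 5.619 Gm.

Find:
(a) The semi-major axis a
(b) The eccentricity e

Convert to SI: rₚ = 911.4 Mm = 9.114e+08 m; rₐ = 5.619 Gm = 5.619e+09 m.
(a) a = (rₚ + rₐ) / 2 = (9.114e+08 + 5.619e+09) / 2 ≈ 3.265e+09 m = 3.265 Gm.
(b) e = (rₐ − rₚ) / (rₐ + rₚ) = (5.619e+09 − 9.114e+08) / (5.619e+09 + 9.114e+08) ≈ 0.7209.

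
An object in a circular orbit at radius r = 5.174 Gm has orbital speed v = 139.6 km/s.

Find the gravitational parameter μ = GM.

Convert to SI: r = 5.174 Gm = 5.174e+09 m; v = 139.6 km/s = 139600 m/s.
For a circular orbit v² = GM/r, so GM = v² · r.
GM = (139600)² · 5.174e+09 m³/s² ≈ 1.008e+20 m³/s² = 1.008 × 10^20 m³/s².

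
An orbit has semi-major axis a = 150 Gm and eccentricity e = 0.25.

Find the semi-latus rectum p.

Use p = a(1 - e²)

Convert to SI: a = 150 Gm = 1.5e+11 m.
p = a (1 − e²).
p = 1.5e+11 · (1 − (0.25)²) = 1.5e+11 · 0.9375 ≈ 1.406e+11 m = 140.6 Gm.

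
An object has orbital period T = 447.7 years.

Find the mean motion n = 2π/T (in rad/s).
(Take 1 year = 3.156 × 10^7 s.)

Convert to SI: T = 447.7 years = 1.41294e+10 s.
n = 2π / T.
n = 2π / 1.41294e+10 s ≈ 4.447e-10 rad/s.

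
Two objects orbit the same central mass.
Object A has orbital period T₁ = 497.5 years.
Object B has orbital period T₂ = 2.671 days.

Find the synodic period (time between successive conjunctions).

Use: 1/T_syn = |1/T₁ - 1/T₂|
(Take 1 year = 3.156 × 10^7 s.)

Convert to SI: T₁ = 497.5 years = 1.57011e+10 s; T₂ = 2.671 days = 230774 s.
T_syn = |T₁ · T₂ / (T₁ − T₂)|.
T_syn = |1.57011e+10 · 230774 / (1.57011e+10 − 230774)| s ≈ 2.308e+05 s = 2.671 days.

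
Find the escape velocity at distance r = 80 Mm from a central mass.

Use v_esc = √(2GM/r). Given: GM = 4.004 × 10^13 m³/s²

Convert to SI: r = 80 Mm = 8e+07 m.
Escape velocity comes from setting total energy to zero: ½v² − GM/r = 0 ⇒ v_esc = √(2GM / r).
v_esc = √(2 · 4.004e+13 / 8e+07) m/s ≈ 1000 m/s = 1 km/s.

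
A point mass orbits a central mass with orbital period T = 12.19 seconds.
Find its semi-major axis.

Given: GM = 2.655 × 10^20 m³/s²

Invert Kepler's third law: a = (GM · T² / (4π²))^(1/3).
Substituting T = 12.19 s and GM = 2.655e+20 m³/s²:
a = (2.655e+20 · (12.19)² / (4π²))^(1/3) m
a ≈ 9.998e+06 m = 9.998 Mm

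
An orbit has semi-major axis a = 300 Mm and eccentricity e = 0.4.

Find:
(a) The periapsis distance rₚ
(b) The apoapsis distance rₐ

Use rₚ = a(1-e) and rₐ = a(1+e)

Convert to SI: a = 300 Mm = 3e+08 m.
(a) rₚ = a(1 − e) = 3e+08 · (1 − 0.4) = 3e+08 · 0.6 ≈ 1.8e+08 m = 180 Mm.
(b) rₐ = a(1 + e) = 3e+08 · (1 + 0.4) = 3e+08 · 1.4 ≈ 4.2e+08 m = 420 Mm.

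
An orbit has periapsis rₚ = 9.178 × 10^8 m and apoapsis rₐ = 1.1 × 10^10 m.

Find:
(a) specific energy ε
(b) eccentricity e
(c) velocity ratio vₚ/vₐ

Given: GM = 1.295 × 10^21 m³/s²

(a) With a = (rₚ + rₐ)/2 = 5.9589e+09 m, ε = −GM/(2a) = −1.295e+21/(2 · 5.9589e+09) J/kg ≈ -1.087e+11 J/kg
(b) e = (rₐ − rₚ)/(rₐ + rₚ) = (1.1e+10 − 9.178e+08)/(1.1e+10 + 9.178e+08) ≈ 0.846
(c) Conservation of angular momentum (rₚvₚ = rₐvₐ) gives vₚ/vₐ = rₐ/rₚ = 1.1e+10/9.178e+08 ≈ 11.99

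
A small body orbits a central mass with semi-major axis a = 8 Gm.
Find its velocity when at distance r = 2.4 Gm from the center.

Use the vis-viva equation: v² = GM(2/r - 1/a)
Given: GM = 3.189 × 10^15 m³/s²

Convert to SI: a = 8 Gm = 8e+09 m; r = 2.4 Gm = 2.4e+09 m.
Vis-viva: v = √(GM · (2/r − 1/a)).
2/r − 1/a = 2/2.4e+09 − 1/8e+09 = 7.08333e-10 m⁻¹.
v = √(3.189e+15 · 7.08333e-10) m/s ≈ 1503 m/s = 1.503 km/s.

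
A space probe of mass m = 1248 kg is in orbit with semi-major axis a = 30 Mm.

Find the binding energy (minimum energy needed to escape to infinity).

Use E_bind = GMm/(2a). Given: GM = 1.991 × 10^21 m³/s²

Convert to SI: a = 30 Mm = 3e+07 m.
Total orbital energy is E = −GMm/(2a); binding energy is E_bind = −E = GMm/(2a).
E_bind = 1.991e+21 · 1248 / (2 · 3e+07) J ≈ 4.141e+16 J = 41.41 PJ.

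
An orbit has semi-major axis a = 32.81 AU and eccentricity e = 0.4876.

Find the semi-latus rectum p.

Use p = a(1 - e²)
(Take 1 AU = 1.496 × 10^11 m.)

Convert to SI: a = 32.81 AU = 4.90838e+12 m.
p = a (1 − e²).
p = 4.90838e+12 · (1 − (0.4876)²) = 4.90838e+12 · 0.762246 ≈ 3.741e+12 m = 25.01 AU.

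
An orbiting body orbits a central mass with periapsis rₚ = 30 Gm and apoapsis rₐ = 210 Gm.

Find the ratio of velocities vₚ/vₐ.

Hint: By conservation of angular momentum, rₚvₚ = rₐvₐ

Convert to SI: rₚ = 30 Gm = 3e+10 m; rₐ = 210 Gm = 2.1e+11 m.
Conservation of angular momentum gives rₚvₚ = rₐvₐ, so vₚ/vₐ = rₐ/rₚ.
vₚ/vₐ = 2.1e+11 / 3e+10 ≈ 7.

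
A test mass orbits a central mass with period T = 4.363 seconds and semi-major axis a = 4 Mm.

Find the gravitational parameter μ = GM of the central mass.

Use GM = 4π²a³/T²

Convert to SI: a = 4 Mm = 4e+06 m.
GM = 4π² · a³ / T².
GM = 4π² · (4e+06)³ / (4.363)² m³/s² ≈ 1.327e+20 m³/s² = 1.327 × 10^20 m³/s².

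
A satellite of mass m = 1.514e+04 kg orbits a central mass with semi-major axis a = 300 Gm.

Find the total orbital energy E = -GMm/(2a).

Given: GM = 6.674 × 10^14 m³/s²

Convert to SI: a = 300 Gm = 3e+11 m.
E = −GMm / (2a).
E = −6.674e+14 · 1.514e+04 / (2 · 3e+11) J ≈ -1.684e+07 J = -16.84 MJ.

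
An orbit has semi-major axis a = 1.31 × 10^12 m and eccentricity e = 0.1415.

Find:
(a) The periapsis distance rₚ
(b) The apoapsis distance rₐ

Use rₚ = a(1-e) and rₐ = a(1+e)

(a) rₚ = a(1 − e) = 1.31e+12 · (1 − 0.1415) = 1.31e+12 · 0.8585 ≈ 1.125e+12 m = 1.125 × 10^12 m.
(b) rₐ = a(1 + e) = 1.31e+12 · (1 + 0.1415) = 1.31e+12 · 1.1415 ≈ 1.495e+12 m = 1.495 × 10^12 m.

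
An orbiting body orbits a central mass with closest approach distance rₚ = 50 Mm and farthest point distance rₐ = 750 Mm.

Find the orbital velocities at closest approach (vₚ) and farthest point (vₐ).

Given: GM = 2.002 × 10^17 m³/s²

Convert to SI: rₚ = 50 Mm = 5e+07 m; rₐ = 750 Mm = 7.5e+08 m.
Use the vis-viva equation v² = GM(2/r − 1/a) with a = (rₚ + rₐ)/2 = (5e+07 + 7.5e+08)/2 = 4e+08 m.
vₚ = √(GM · (2/rₚ − 1/a)) = √(2.002e+17 · (2/5e+07 − 1/4e+08)) m/s ≈ 8.665e+04 m/s = 86.65 km/s.
vₐ = √(GM · (2/rₐ − 1/a)) = √(2.002e+17 · (2/7.5e+08 − 1/4e+08)) m/s ≈ 5776 m/s = 5.776 km/s.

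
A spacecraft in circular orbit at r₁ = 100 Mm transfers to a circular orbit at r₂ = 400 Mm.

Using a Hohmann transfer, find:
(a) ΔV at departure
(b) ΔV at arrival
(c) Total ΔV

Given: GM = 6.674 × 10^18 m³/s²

Convert to SI: r₁ = 100 Mm = 1e+08 m; r₂ = 400 Mm = 4e+08 m.
Transfer semi-major axis: a_t = (r₁ + r₂)/2 = (1e+08 + 4e+08)/2 = 2.5e+08 m.
Circular speeds: v₁ = √(GM/r₁) = 258341 m/s, v₂ = √(GM/r₂) = 129170 m/s.
Transfer speeds (vis-viva v² = GM(2/r − 1/a_t)): v₁ᵗ = 326778 m/s, v₂ᵗ = 81694.6 m/s.
(a) ΔV₁ = |v₁ᵗ − v₁| ≈ 6.844e+04 m/s = 68.44 km/s.
(b) ΔV₂ = |v₂ − v₂ᵗ| ≈ 4.748e+04 m/s = 47.48 km/s.
(c) ΔV_total = ΔV₁ + ΔV₂ ≈ 1.159e+05 m/s = 115.9 km/s.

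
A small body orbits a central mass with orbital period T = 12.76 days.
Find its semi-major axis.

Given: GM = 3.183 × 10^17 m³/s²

Convert to SI: T = 12.76 days = 1.10246e+06 s.
Invert Kepler's third law: a = (GM · T² / (4π²))^(1/3).
Substituting T = 1.10246e+06 s and GM = 3.183e+17 m³/s²:
a = (3.183e+17 · (1.10246e+06)² / (4π²))^(1/3) m
a ≈ 2.14e+09 m = 2.14 Gm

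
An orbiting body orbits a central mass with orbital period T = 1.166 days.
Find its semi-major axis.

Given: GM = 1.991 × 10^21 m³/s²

Convert to SI: T = 1.166 days = 100742 s.
Invert Kepler's third law: a = (GM · T² / (4π²))^(1/3).
Substituting T = 100742 s and GM = 1.991e+21 m³/s²:
a = (1.991e+21 · (100742)² / (4π²))^(1/3) m
a ≈ 7.999e+09 m = 7.999 Gm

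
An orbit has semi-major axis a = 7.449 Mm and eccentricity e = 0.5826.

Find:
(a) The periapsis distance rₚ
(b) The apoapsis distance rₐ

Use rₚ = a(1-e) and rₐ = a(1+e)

Convert to SI: a = 7.449 Mm = 7.449e+06 m.
(a) rₚ = a(1 − e) = 7.449e+06 · (1 − 0.5826) = 7.449e+06 · 0.4174 ≈ 3.109e+06 m = 3.109 Mm.
(b) rₐ = a(1 + e) = 7.449e+06 · (1 + 0.5826) = 7.449e+06 · 1.5826 ≈ 1.179e+07 m = 11.79 Mm.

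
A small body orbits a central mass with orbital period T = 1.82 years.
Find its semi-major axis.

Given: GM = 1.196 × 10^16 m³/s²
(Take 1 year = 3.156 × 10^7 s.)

Convert to SI: T = 1.82 years = 5.74392e+07 s.
Invert Kepler's third law: a = (GM · T² / (4π²))^(1/3).
Substituting T = 5.74392e+07 s and GM = 1.196e+16 m³/s²:
a = (1.196e+16 · (5.74392e+07)² / (4π²))^(1/3) m
a ≈ 9.998e+09 m = 9.998 Gm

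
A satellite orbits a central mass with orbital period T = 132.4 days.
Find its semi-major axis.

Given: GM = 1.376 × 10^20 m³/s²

Convert to SI: T = 132.4 days = 1.14394e+07 s.
Invert Kepler's third law: a = (GM · T² / (4π²))^(1/3).
Substituting T = 1.14394e+07 s and GM = 1.376e+20 m³/s²:
a = (1.376e+20 · (1.14394e+07)² / (4π²))^(1/3) m
a ≈ 7.698e+10 m = 76.98 Gm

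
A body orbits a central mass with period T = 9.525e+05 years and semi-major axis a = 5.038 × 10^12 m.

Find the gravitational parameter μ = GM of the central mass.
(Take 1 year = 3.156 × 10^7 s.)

Convert to SI: T = 9.525e+05 years = 3.00609e+13 s.
GM = 4π² · a³ / T².
GM = 4π² · (5.038e+12)³ / (3.00609e+13)² m³/s² ≈ 5.586e+12 m³/s² = 5.586 × 10^12 m³/s².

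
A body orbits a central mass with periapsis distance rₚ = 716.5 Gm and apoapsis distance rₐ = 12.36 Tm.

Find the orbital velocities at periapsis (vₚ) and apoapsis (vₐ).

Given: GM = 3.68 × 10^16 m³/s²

Convert to SI: rₚ = 716.5 Gm = 7.165e+11 m; rₐ = 12.36 Tm = 1.236e+13 m.
Use the vis-viva equation v² = GM(2/r − 1/a) with a = (rₚ + rₐ)/2 = (7.165e+11 + 1.236e+13)/2 = 6.53825e+12 m.
vₚ = √(GM · (2/rₚ − 1/a)) = √(3.68e+16 · (2/7.165e+11 − 1/6.53825e+12)) m/s ≈ 311.6 m/s = 311.6 m/s.
vₐ = √(GM · (2/rₐ − 1/a)) = √(3.68e+16 · (2/1.236e+13 − 1/6.53825e+12)) m/s ≈ 18.06 m/s = 18.06 m/s.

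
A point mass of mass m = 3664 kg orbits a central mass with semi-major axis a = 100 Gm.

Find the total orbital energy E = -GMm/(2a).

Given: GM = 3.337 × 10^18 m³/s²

Convert to SI: a = 100 Gm = 1e+11 m.
E = −GMm / (2a).
E = −3.337e+18 · 3664 / (2 · 1e+11) J ≈ -6.113e+10 J = -61.13 GJ.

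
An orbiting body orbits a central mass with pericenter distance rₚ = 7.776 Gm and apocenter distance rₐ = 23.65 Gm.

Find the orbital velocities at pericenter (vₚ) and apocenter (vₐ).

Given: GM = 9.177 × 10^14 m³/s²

Convert to SI: rₚ = 7.776 Gm = 7.776e+09 m; rₐ = 23.65 Gm = 2.365e+10 m.
Use the vis-viva equation v² = GM(2/r − 1/a) with a = (rₚ + rₐ)/2 = (7.776e+09 + 2.365e+10)/2 = 1.5713e+10 m.
vₚ = √(GM · (2/rₚ − 1/a)) = √(9.177e+14 · (2/7.776e+09 − 1/1.5713e+10)) m/s ≈ 421.5 m/s = 421.5 m/s.
vₐ = √(GM · (2/rₐ − 1/a)) = √(9.177e+14 · (2/2.365e+10 − 1/1.5713e+10)) m/s ≈ 138.6 m/s = 138.6 m/s.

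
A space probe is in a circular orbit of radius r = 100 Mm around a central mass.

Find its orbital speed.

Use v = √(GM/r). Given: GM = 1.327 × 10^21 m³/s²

Convert to SI: r = 100 Mm = 1e+08 m.
For a circular orbit, gravity supplies the centripetal force, so v = √(GM / r).
v = √(1.327e+21 / 1e+08) m/s ≈ 3.643e+06 m/s = 3643 km/s.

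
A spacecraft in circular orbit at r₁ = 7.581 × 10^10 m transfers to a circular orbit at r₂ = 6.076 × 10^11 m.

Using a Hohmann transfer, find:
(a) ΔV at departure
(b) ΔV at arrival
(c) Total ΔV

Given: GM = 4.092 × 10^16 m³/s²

Transfer semi-major axis: a_t = (r₁ + r₂)/2 = (7.581e+10 + 6.076e+11)/2 = 3.41705e+11 m.
Circular speeds: v₁ = √(GM/r₁) = 734.691 m/s, v₂ = √(GM/r₂) = 259.513 m/s.
Transfer speeds (vis-viva v² = GM(2/r − 1/a_t)): v₁ᵗ = 979.688 m/s, v₂ᵗ = 122.235 m/s.
(a) ΔV₁ = |v₁ᵗ − v₁| ≈ 245 m/s = 245 m/s.
(b) ΔV₂ = |v₂ − v₂ᵗ| ≈ 137.3 m/s = 137.3 m/s.
(c) ΔV_total = ΔV₁ + ΔV₂ ≈ 382.3 m/s = 382.3 m/s.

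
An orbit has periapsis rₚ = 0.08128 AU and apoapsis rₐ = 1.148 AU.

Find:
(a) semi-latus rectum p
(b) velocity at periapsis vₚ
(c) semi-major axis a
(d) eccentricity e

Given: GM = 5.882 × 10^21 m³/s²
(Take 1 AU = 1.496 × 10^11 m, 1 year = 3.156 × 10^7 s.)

Convert to SI: rₚ = 0.08128 AU = 1.21595e+10 m; rₐ = 1.148 AU = 1.71741e+11 m.
(a) From a = (rₚ + rₐ)/2 = 9.19501e+10 m and e = (rₐ − rₚ)/(rₐ + rₚ) = 0.86776, p = a(1 − e²) = 9.19501e+10 · (1 − (0.86776)²) ≈ 2.271e+10 m
(b) With a = (rₚ + rₐ)/2 = 9.19501e+10 m, vₚ = √(GM (2/rₚ − 1/a)) = √(5.882e+21 · (2/1.21595e+10 − 1/9.19501e+10)) m/s ≈ 9.505e+05 m/s
(c) a = (rₚ + rₐ)/2 = (1.21595e+10 + 1.71741e+11)/2 ≈ 9.195e+10 m
(d) e = (rₐ − rₚ)/(rₐ + rₚ) = (1.71741e+11 − 1.21595e+10)/(1.71741e+11 + 1.21595e+10) ≈ 0.8678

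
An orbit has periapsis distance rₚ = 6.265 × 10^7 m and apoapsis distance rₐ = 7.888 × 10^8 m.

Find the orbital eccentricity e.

e = (rₐ − rₚ) / (rₐ + rₚ).
e = (7.888e+08 − 6.265e+07) / (7.888e+08 + 6.265e+07) = 7.2615e+08 / 8.5145e+08 ≈ 0.8528.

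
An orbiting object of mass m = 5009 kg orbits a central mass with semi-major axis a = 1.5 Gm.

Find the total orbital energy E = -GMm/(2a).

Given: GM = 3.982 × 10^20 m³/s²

Convert to SI: a = 1.5 Gm = 1.5e+09 m.
E = −GMm / (2a).
E = −3.982e+20 · 5009 / (2 · 1.5e+09) J ≈ -6.649e+14 J = -664.9 TJ.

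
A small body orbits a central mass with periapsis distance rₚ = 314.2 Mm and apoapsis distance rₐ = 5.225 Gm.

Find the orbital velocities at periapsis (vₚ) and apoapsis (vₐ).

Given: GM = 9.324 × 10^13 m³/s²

Convert to SI: rₚ = 314.2 Mm = 3.142e+08 m; rₐ = 5.225 Gm = 5.225e+09 m.
Use the vis-viva equation v² = GM(2/r − 1/a) with a = (rₚ + rₐ)/2 = (3.142e+08 + 5.225e+09)/2 = 2.7696e+09 m.
vₚ = √(GM · (2/rₚ − 1/a)) = √(9.324e+13 · (2/3.142e+08 − 1/2.7696e+09)) m/s ≈ 748.2 m/s = 748.2 m/s.
vₐ = √(GM · (2/rₐ − 1/a)) = √(9.324e+13 · (2/5.225e+09 − 1/2.7696e+09)) m/s ≈ 44.99 m/s = 44.99 m/s.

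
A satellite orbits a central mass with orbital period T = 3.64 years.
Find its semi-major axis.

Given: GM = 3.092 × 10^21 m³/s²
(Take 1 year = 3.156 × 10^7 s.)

Convert to SI: T = 3.64 years = 1.14878e+08 s.
Invert Kepler's third law: a = (GM · T² / (4π²))^(1/3).
Substituting T = 1.14878e+08 s and GM = 3.092e+21 m³/s²:
a = (3.092e+21 · (1.14878e+08)² / (4π²))^(1/3) m
a ≈ 1.011e+12 m = 1.011 Tm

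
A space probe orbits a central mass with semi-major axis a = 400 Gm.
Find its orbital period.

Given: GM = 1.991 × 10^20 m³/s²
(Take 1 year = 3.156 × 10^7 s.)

Convert to SI: a = 400 Gm = 4e+11 m.
Kepler's third law: T = 2π √(a³ / GM).
Substituting a = 4e+11 m and GM = 1.991e+20 m³/s²:
T = 2π √((4e+11)³ / 1.991e+20) s
T ≈ 1.127e+08 s = 3.569 years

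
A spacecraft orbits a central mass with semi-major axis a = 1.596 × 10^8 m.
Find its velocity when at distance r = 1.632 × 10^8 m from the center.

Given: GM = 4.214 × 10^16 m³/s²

Vis-viva: v = √(GM · (2/r − 1/a)).
2/r − 1/a = 2/1.632e+08 − 1/1.596e+08 = 5.98924e-09 m⁻¹.
v = √(4.214e+16 · 5.98924e-09) m/s ≈ 1.589e+04 m/s = 15.89 km/s.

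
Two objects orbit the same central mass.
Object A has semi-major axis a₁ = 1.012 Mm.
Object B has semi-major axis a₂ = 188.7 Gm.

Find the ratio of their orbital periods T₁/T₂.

Convert to SI: a₁ = 1.012 Mm = 1.012e+06 m; a₂ = 188.7 Gm = 1.887e+11 m.
From Kepler's third law, (T₁/T₂)² = (a₁/a₂)³, so T₁/T₂ = (a₁/a₂)^(3/2).
a₁/a₂ = 1.012e+06 / 1.887e+11 = 5.36301e-06.
T₁/T₂ = (5.36301e-06)^(3/2) ≈ 1.242e-08.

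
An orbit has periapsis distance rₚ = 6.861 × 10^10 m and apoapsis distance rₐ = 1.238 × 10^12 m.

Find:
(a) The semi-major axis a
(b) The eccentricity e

(a) a = (rₚ + rₐ) / 2 = (6.861e+10 + 1.238e+12) / 2 ≈ 6.533e+11 m = 6.533 × 10^11 m.
(b) e = (rₐ − rₚ) / (rₐ + rₚ) = (1.238e+12 − 6.861e+10) / (1.238e+12 + 6.861e+10) ≈ 0.895.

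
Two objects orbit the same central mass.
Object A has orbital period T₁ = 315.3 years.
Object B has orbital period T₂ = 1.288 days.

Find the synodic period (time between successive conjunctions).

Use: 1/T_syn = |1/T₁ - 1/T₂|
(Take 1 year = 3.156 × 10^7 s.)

Convert to SI: T₁ = 315.3 years = 9.95087e+09 s; T₂ = 1.288 days = 111283 s.
T_syn = |T₁ · T₂ / (T₁ − T₂)|.
T_syn = |9.95087e+09 · 111283 / (9.95087e+09 − 111283)| s ≈ 1.113e+05 s = 1.288 days.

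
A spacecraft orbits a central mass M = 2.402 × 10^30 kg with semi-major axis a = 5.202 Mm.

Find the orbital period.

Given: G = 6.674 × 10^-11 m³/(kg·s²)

Convert to SI: a = 5.202 Mm = 5.202e+06 m.
GM = G · M = 6.674e-11 · 2.402e+30 = 1.60309e+20 m³/s².
Kepler's third law: T = 2π √(a³ / GM).
Substituting a = 5.202e+06 m and GM = 1.60309e+20 m³/s²:
T = 2π √((5.202e+06)³ / 1.60309e+20) s
T ≈ 5.888 s = 5.888 seconds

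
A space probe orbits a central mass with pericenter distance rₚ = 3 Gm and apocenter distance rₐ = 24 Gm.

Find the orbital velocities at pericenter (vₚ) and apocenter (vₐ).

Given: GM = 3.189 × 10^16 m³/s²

Convert to SI: rₚ = 3 Gm = 3e+09 m; rₐ = 24 Gm = 2.4e+10 m.
Use the vis-viva equation v² = GM(2/r − 1/a) with a = (rₚ + rₐ)/2 = (3e+09 + 2.4e+10)/2 = 1.35e+10 m.
vₚ = √(GM · (2/rₚ − 1/a)) = √(3.189e+16 · (2/3e+09 − 1/1.35e+10)) m/s ≈ 4347 m/s = 4.347 km/s.
vₐ = √(GM · (2/rₐ − 1/a)) = √(3.189e+16 · (2/2.4e+10 − 1/1.35e+10)) m/s ≈ 543.4 m/s = 543.4 m/s.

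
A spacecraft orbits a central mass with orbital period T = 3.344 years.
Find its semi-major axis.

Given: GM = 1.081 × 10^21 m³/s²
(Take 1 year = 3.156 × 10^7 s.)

Convert to SI: T = 3.344 years = 1.05537e+08 s.
Invert Kepler's third law: a = (GM · T² / (4π²))^(1/3).
Substituting T = 1.05537e+08 s and GM = 1.081e+21 m³/s²:
a = (1.081e+21 · (1.05537e+08)² / (4π²))^(1/3) m
a ≈ 6.731e+11 m = 6.731 × 10^11 m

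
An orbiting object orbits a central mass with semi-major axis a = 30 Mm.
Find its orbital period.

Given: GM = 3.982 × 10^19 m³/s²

Convert to SI: a = 30 Mm = 3e+07 m.
Kepler's third law: T = 2π √(a³ / GM).
Substituting a = 3e+07 m and GM = 3.982e+19 m³/s²:
T = 2π √((3e+07)³ / 3.982e+19) s
T ≈ 163.6 s = 2.727 minutes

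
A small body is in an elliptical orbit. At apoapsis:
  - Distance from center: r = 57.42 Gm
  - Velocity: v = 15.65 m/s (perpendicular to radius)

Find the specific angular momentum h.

Convert to SI: r = 57.42 Gm = 5.742e+10 m.
With v perpendicular to r, h = r · v.
h = 5.742e+10 · 15.65 m²/s ≈ 8.986e+11 m²/s.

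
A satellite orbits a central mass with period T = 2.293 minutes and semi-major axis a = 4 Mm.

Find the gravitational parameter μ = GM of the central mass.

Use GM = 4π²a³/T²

Convert to SI: T = 2.293 minutes = 137.58 s; a = 4 Mm = 4e+06 m.
GM = 4π² · a³ / T².
GM = 4π² · (4e+06)³ / (137.58)² m³/s² ≈ 1.335e+17 m³/s² = 1.335 × 10^17 m³/s².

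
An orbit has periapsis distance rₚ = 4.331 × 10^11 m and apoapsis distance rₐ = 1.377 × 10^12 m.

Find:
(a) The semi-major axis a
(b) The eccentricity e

(a) a = (rₚ + rₐ) / 2 = (4.331e+11 + 1.377e+12) / 2 ≈ 9.05e+11 m = 9.05 × 10^11 m.
(b) e = (rₐ − rₚ) / (rₐ + rₚ) = (1.377e+12 − 4.331e+11) / (1.377e+12 + 4.331e+11) ≈ 0.5215.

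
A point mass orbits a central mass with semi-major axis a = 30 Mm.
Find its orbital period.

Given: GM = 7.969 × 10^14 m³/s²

Convert to SI: a = 30 Mm = 3e+07 m.
Kepler's third law: T = 2π √(a³ / GM).
Substituting a = 3e+07 m and GM = 7.969e+14 m³/s²:
T = 2π √((3e+07)³ / 7.969e+14) s
T ≈ 3.657e+04 s = 10.16 hours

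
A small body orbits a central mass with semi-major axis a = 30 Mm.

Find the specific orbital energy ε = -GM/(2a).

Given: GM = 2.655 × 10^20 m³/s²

Convert to SI: a = 30 Mm = 3e+07 m.
ε = −GM / (2a).
ε = −2.655e+20 / (2 · 3e+07) J/kg ≈ -4.425e+12 J/kg = -4425 GJ/kg.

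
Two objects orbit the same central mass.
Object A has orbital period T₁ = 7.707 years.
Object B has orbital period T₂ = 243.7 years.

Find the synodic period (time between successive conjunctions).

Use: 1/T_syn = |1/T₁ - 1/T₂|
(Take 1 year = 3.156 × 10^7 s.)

Convert to SI: T₁ = 7.707 years = 2.43233e+08 s; T₂ = 243.7 years = 7.69117e+09 s.
T_syn = |T₁ · T₂ / (T₁ − T₂)|.
T_syn = |2.43233e+08 · 7.69117e+09 / (2.43233e+08 − 7.69117e+09)| s ≈ 2.512e+08 s = 7.959 years.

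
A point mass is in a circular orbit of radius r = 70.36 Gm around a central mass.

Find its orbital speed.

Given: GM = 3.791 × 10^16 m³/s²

Convert to SI: r = 70.36 Gm = 7.036e+10 m.
For a circular orbit, gravity supplies the centripetal force, so v = √(GM / r).
v = √(3.791e+16 / 7.036e+10) m/s ≈ 734 m/s = 734 m/s.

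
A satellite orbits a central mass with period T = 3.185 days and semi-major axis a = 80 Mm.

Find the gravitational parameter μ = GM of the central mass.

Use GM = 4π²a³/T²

Convert to SI: T = 3.185 days = 275184 s; a = 80 Mm = 8e+07 m.
GM = 4π² · a³ / T².
GM = 4π² · (8e+07)³ / (275184)² m³/s² ≈ 2.669e+14 m³/s² = 2.669 × 10^14 m³/s².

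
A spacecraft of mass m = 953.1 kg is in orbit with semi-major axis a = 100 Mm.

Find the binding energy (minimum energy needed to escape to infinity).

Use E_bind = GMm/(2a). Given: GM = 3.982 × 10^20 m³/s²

Convert to SI: a = 100 Mm = 1e+08 m.
Total orbital energy is E = −GMm/(2a); binding energy is E_bind = −E = GMm/(2a).
E_bind = 3.982e+20 · 953.1 / (2 · 1e+08) J ≈ 1.898e+15 J = 1.898 PJ.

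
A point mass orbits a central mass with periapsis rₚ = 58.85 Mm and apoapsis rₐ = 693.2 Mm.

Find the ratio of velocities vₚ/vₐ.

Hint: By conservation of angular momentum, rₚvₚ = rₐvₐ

Convert to SI: rₚ = 58.85 Mm = 5.885e+07 m; rₐ = 693.2 Mm = 6.932e+08 m.
Conservation of angular momentum gives rₚvₚ = rₐvₐ, so vₚ/vₐ = rₐ/rₚ.
vₚ/vₐ = 6.932e+08 / 5.885e+07 ≈ 11.78.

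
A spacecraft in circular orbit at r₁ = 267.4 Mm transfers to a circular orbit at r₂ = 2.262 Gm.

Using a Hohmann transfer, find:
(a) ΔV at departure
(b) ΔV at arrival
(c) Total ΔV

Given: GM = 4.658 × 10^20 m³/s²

Convert to SI: r₁ = 267.4 Mm = 2.674e+08 m; r₂ = 2.262 Gm = 2.262e+09 m.
Transfer semi-major axis: a_t = (r₁ + r₂)/2 = (2.674e+08 + 2.262e+09)/2 = 1.2647e+09 m.
Circular speeds: v₁ = √(GM/r₁) = 1.31983e+06 m/s, v₂ = √(GM/r₂) = 453788 m/s.
Transfer speeds (vis-viva v² = GM(2/r − 1/a_t)): v₁ᵗ = 1.76511e+06 m/s, v₂ᵗ = 208661 m/s.
(a) ΔV₁ = |v₁ᵗ − v₁| ≈ 4.453e+05 m/s = 445.3 km/s.
(b) ΔV₂ = |v₂ − v₂ᵗ| ≈ 2.451e+05 m/s = 245.1 km/s.
(c) ΔV_total = ΔV₁ + ΔV₂ ≈ 6.904e+05 m/s = 690.4 km/s.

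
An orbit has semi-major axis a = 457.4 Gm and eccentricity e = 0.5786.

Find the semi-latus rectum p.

Convert to SI: a = 457.4 Gm = 4.574e+11 m.
p = a (1 − e²).
p = 4.574e+11 · (1 − (0.5786)²) = 4.574e+11 · 0.665222 ≈ 3.043e+11 m = 304.3 Gm.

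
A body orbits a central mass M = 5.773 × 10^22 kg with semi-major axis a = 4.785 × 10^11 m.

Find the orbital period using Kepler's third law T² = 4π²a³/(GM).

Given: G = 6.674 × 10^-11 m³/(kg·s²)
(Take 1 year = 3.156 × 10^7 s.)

GM = G · M = 6.674e-11 · 5.773e+22 = 3.8529e+12 m³/s².
Kepler's third law: T = 2π √(a³ / GM).
Substituting a = 4.785e+11 m and GM = 3.8529e+12 m³/s²:
T = 2π √((4.785e+11)³ / 3.8529e+12) s
T ≈ 1.06e+12 s = 3.357e+04 years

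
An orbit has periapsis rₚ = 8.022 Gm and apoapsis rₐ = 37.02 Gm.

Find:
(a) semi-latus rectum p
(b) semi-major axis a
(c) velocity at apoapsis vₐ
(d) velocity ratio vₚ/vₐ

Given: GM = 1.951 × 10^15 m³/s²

Convert to SI: rₚ = 8.022 Gm = 8.022e+09 m; rₐ = 37.02 Gm = 3.702e+10 m.
(a) From a = (rₚ + rₐ)/2 = 2.2521e+10 m and e = (rₐ − rₚ)/(rₐ + rₚ) = 0.643799, p = a(1 − e²) = 2.2521e+10 · (1 − (0.643799)²) ≈ 1.319e+10 m
(b) a = (rₚ + rₐ)/2 = (8.022e+09 + 3.702e+10)/2 ≈ 2.252e+10 m
(c) With a = (rₚ + rₐ)/2 = 2.2521e+10 m, vₐ = √(GM (2/rₐ − 1/a)) = √(1.951e+15 · (2/3.702e+10 − 1/2.2521e+10)) m/s ≈ 137 m/s
(d) Conservation of angular momentum (rₚvₚ = rₐvₐ) gives vₚ/vₐ = rₐ/rₚ = 3.702e+10/8.022e+09 ≈ 4.615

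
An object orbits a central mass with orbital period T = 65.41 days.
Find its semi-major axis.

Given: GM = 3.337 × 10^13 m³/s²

Convert to SI: T = 65.41 days = 5.65142e+06 s.
Invert Kepler's third law: a = (GM · T² / (4π²))^(1/3).
Substituting T = 5.65142e+06 s and GM = 3.337e+13 m³/s²:
a = (3.337e+13 · (5.65142e+06)² / (4π²))^(1/3) m
a ≈ 3e+08 m = 300 Mm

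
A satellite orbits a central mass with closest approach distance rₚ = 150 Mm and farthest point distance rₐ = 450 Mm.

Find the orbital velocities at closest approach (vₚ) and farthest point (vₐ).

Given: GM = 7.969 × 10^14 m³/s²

Convert to SI: rₚ = 150 Mm = 1.5e+08 m; rₐ = 450 Mm = 4.5e+08 m.
Use the vis-viva equation v² = GM(2/r − 1/a) with a = (rₚ + rₐ)/2 = (1.5e+08 + 4.5e+08)/2 = 3e+08 m.
vₚ = √(GM · (2/rₚ − 1/a)) = √(7.969e+14 · (2/1.5e+08 − 1/3e+08)) m/s ≈ 2823 m/s = 2.823 km/s.
vₐ = √(GM · (2/rₐ − 1/a)) = √(7.969e+14 · (2/4.5e+08 − 1/3e+08)) m/s ≈ 941 m/s = 941 m/s.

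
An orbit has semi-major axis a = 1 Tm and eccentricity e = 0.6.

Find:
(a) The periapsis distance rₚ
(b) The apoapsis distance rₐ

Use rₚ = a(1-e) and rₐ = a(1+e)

Convert to SI: a = 1 Tm = 1e+12 m.
(a) rₚ = a(1 − e) = 1e+12 · (1 − 0.6) = 1e+12 · 0.4 ≈ 4e+11 m = 400 Gm.
(b) rₐ = a(1 + e) = 1e+12 · (1 + 0.6) = 1e+12 · 1.6 ≈ 1.6e+12 m = 1.6 Tm.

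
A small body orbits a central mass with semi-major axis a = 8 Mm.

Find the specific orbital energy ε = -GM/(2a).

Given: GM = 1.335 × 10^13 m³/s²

Convert to SI: a = 8 Mm = 8e+06 m.
ε = −GM / (2a).
ε = −1.335e+13 / (2 · 8e+06) J/kg ≈ -8.344e+05 J/kg = -834.4 kJ/kg.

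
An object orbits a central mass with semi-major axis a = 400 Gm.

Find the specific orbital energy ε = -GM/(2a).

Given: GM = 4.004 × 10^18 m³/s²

Convert to SI: a = 400 Gm = 4e+11 m.
ε = −GM / (2a).
ε = −4.004e+18 / (2 · 4e+11) J/kg ≈ -5.005e+06 J/kg = -5.005 MJ/kg.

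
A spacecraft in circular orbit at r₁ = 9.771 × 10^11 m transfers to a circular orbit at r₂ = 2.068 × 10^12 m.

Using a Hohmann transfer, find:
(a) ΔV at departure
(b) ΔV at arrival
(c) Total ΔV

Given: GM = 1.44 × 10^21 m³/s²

Transfer semi-major axis: a_t = (r₁ + r₂)/2 = (9.771e+11 + 2.068e+12)/2 = 1.52255e+12 m.
Circular speeds: v₁ = √(GM/r₁) = 38389.4 m/s, v₂ = √(GM/r₂) = 26388 m/s.
Transfer speeds (vis-viva v² = GM(2/r − 1/a_t)): v₁ᵗ = 44740.5 m/s, v₂ᵗ = 21139.3 m/s.
(a) ΔV₁ = |v₁ᵗ − v₁| ≈ 6351 m/s = 6.351 km/s.
(b) ΔV₂ = |v₂ − v₂ᵗ| ≈ 5249 m/s = 5.249 km/s.
(c) ΔV_total = ΔV₁ + ΔV₂ ≈ 1.16e+04 m/s = 11.6 km/s.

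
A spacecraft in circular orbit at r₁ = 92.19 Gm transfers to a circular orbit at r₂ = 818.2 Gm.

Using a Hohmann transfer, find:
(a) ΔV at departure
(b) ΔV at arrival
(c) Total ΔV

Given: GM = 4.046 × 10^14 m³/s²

Convert to SI: r₁ = 92.19 Gm = 9.219e+10 m; r₂ = 818.2 Gm = 8.182e+11 m.
Transfer semi-major axis: a_t = (r₁ + r₂)/2 = (9.219e+10 + 8.182e+11)/2 = 4.55195e+11 m.
Circular speeds: v₁ = √(GM/r₁) = 66.2477 m/s, v₂ = √(GM/r₂) = 22.2374 m/s.
Transfer speeds (vis-viva v² = GM(2/r − 1/a_t)): v₁ᵗ = 88.8182 m/s, v₂ᵗ = 10.0075 m/s.
(a) ΔV₁ = |v₁ᵗ − v₁| ≈ 22.57 m/s = 22.57 m/s.
(b) ΔV₂ = |v₂ − v₂ᵗ| ≈ 12.23 m/s = 12.23 m/s.
(c) ΔV_total = ΔV₁ + ΔV₂ ≈ 34.8 m/s = 34.8 m/s.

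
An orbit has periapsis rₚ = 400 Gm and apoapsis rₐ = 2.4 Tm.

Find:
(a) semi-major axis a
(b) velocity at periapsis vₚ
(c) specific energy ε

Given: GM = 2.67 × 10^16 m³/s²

Convert to SI: rₚ = 400 Gm = 4e+11 m; rₐ = 2.4 Tm = 2.4e+12 m.
(a) a = (rₚ + rₐ)/2 = (4e+11 + 2.4e+12)/2 ≈ 1.4e+12 m
(b) With a = (rₚ + rₐ)/2 = 1.4e+12 m, vₚ = √(GM (2/rₚ − 1/a)) = √(2.67e+16 · (2/4e+11 − 1/1.4e+12)) m/s ≈ 338.3 m/s
(c) With a = (rₚ + rₐ)/2 = 1.4e+12 m, ε = −GM/(2a) = −2.67e+16/(2 · 1.4e+12) J/kg ≈ -9536 J/kg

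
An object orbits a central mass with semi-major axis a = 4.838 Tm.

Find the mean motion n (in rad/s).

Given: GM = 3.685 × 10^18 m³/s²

Convert to SI: a = 4.838 Tm = 4.838e+12 m.
n = √(GM / a³).
n = √(3.685e+18 / (4.838e+12)³) rad/s ≈ 1.804e-10 rad/s.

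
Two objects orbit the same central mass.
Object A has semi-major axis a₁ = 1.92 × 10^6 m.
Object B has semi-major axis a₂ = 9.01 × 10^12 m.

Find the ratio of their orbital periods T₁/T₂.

From Kepler's third law, (T₁/T₂)² = (a₁/a₂)³, so T₁/T₂ = (a₁/a₂)^(3/2).
a₁/a₂ = 1.92e+06 / 9.01e+12 = 2.13097e-07.
T₁/T₂ = (2.13097e-07)^(3/2) ≈ 9.837e-11.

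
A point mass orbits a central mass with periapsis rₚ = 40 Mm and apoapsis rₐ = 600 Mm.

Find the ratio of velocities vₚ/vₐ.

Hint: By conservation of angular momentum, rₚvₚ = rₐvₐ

Convert to SI: rₚ = 40 Mm = 4e+07 m; rₐ = 600 Mm = 6e+08 m.
Conservation of angular momentum gives rₚvₚ = rₐvₐ, so vₚ/vₐ = rₐ/rₚ.
vₚ/vₐ = 6e+08 / 4e+07 ≈ 15.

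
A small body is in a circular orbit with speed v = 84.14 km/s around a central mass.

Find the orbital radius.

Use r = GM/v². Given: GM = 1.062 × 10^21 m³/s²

Convert to SI: v = 84.14 km/s = 84140 m/s.
For a circular orbit, v² = GM / r, so r = GM / v².
r = 1.062e+21 / (84140)² m ≈ 1.5e+11 m = 150 Gm.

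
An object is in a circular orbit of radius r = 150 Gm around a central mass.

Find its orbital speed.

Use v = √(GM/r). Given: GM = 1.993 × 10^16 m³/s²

Convert to SI: r = 150 Gm = 1.5e+11 m.
For a circular orbit, gravity supplies the centripetal force, so v = √(GM / r).
v = √(1.993e+16 / 1.5e+11) m/s ≈ 364.5 m/s = 364.5 m/s.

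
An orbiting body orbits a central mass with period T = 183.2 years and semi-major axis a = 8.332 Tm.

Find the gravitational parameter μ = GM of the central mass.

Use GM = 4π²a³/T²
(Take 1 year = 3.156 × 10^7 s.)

Convert to SI: T = 183.2 years = 5.78179e+09 s; a = 8.332 Tm = 8.332e+12 m.
GM = 4π² · a³ / T².
GM = 4π² · (8.332e+12)³ / (5.78179e+09)² m³/s² ≈ 6.831e+20 m³/s² = 6.831 × 10^20 m³/s².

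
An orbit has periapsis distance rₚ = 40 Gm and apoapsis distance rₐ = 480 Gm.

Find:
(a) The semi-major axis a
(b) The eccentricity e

Convert to SI: rₚ = 40 Gm = 4e+10 m; rₐ = 480 Gm = 4.8e+11 m.
(a) a = (rₚ + rₐ) / 2 = (4e+10 + 4.8e+11) / 2 ≈ 2.6e+11 m = 260 Gm.
(b) e = (rₐ − rₚ) / (rₐ + rₚ) = (4.8e+11 − 4e+10) / (4.8e+11 + 4e+10) ≈ 0.8462.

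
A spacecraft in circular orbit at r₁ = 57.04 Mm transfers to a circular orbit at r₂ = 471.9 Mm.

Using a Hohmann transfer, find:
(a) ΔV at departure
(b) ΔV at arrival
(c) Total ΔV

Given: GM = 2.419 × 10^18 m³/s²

Convert to SI: r₁ = 57.04 Mm = 5.704e+07 m; r₂ = 471.9 Mm = 4.719e+08 m.
Transfer semi-major axis: a_t = (r₁ + r₂)/2 = (5.704e+07 + 4.719e+08)/2 = 2.6447e+08 m.
Circular speeds: v₁ = √(GM/r₁) = 205934 m/s, v₂ = √(GM/r₂) = 71596.7 m/s.
Transfer speeds (vis-viva v² = GM(2/r − 1/a_t)): v₁ᵗ = 275084 m/s, v₂ᵗ = 33250.2 m/s.
(a) ΔV₁ = |v₁ᵗ − v₁| ≈ 6.915e+04 m/s = 69.15 km/s.
(b) ΔV₂ = |v₂ − v₂ᵗ| ≈ 3.835e+04 m/s = 38.35 km/s.
(c) ΔV_total = ΔV₁ + ΔV₂ ≈ 1.075e+05 m/s = 107.5 km/s.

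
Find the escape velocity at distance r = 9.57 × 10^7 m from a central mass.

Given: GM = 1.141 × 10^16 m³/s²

Escape velocity comes from setting total energy to zero: ½v² − GM/r = 0 ⇒ v_esc = √(2GM / r).
v_esc = √(2 · 1.141e+16 / 9.57e+07) m/s ≈ 1.544e+04 m/s = 15.44 km/s.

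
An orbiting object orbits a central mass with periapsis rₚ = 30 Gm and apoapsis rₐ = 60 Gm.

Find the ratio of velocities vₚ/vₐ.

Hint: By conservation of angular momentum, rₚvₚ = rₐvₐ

Convert to SI: rₚ = 30 Gm = 3e+10 m; rₐ = 60 Gm = 6e+10 m.
Conservation of angular momentum gives rₚvₚ = rₐvₐ, so vₚ/vₐ = rₐ/rₚ.
vₚ/vₐ = 6e+10 / 3e+10 ≈ 2.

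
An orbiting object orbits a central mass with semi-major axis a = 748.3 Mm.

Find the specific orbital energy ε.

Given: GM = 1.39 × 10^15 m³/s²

Convert to SI: a = 748.3 Mm = 7.483e+08 m.
ε = −GM / (2a).
ε = −1.39e+15 / (2 · 7.483e+08) J/kg ≈ -9.288e+05 J/kg = -928.8 kJ/kg.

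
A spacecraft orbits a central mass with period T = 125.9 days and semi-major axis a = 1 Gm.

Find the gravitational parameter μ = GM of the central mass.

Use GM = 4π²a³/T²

Convert to SI: T = 125.9 days = 1.08778e+07 s; a = 1 Gm = 1e+09 m.
GM = 4π² · a³ / T².
GM = 4π² · (1e+09)³ / (1.08778e+07)² m³/s² ≈ 3.336e+14 m³/s² = 3.336 × 10^14 m³/s².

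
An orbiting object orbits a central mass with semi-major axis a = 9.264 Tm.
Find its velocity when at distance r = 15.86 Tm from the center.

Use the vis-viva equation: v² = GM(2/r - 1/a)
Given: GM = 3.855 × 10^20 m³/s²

Convert to SI: a = 9.264 Tm = 9.264e+12 m; r = 15.86 Tm = 1.586e+13 m.
Vis-viva: v = √(GM · (2/r − 1/a)).
2/r − 1/a = 2/1.586e+13 − 1/9.264e+12 = 1.81587e-14 m⁻¹.
v = √(3.855e+20 · 1.81587e-14) m/s ≈ 2646 m/s = 2.646 km/s.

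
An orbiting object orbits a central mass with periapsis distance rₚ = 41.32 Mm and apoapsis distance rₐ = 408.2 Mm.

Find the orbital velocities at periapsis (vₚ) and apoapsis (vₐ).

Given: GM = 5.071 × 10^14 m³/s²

Convert to SI: rₚ = 41.32 Mm = 4.132e+07 m; rₐ = 408.2 Mm = 4.082e+08 m.
Use the vis-viva equation v² = GM(2/r − 1/a) with a = (rₚ + rₐ)/2 = (4.132e+07 + 4.082e+08)/2 = 2.2476e+08 m.
vₚ = √(GM · (2/rₚ − 1/a)) = √(5.071e+14 · (2/4.132e+07 − 1/2.2476e+08)) m/s ≈ 4721 m/s = 4.721 km/s.
vₐ = √(GM · (2/rₐ − 1/a)) = √(5.071e+14 · (2/4.082e+08 − 1/2.2476e+08)) m/s ≈ 477.9 m/s = 477.9 m/s.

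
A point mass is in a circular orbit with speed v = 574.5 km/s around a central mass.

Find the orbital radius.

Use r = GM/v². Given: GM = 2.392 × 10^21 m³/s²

Convert to SI: v = 574.5 km/s = 574500 m/s.
For a circular orbit, v² = GM / r, so r = GM / v².
r = 2.392e+21 / (574500)² m ≈ 7.247e+09 m = 7.247 × 10^9 m.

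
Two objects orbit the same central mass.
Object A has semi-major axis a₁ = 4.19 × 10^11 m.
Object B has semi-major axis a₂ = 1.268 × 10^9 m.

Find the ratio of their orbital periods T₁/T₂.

From Kepler's third law, (T₁/T₂)² = (a₁/a₂)³, so T₁/T₂ = (a₁/a₂)^(3/2).
a₁/a₂ = 4.19e+11 / 1.268e+09 = 330.442.
T₁/T₂ = (330.442)^(3/2) ≈ 6007.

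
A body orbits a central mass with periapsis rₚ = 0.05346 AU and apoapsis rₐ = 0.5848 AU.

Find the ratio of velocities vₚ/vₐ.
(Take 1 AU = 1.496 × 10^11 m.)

Convert to SI: rₚ = 0.05346 AU = 7.99762e+09 m; rₐ = 0.5848 AU = 8.74861e+10 m.
Conservation of angular momentum gives rₚvₚ = rₐvₐ, so vₚ/vₐ = rₐ/rₚ.
vₚ/vₐ = 8.74861e+10 / 7.99762e+09 ≈ 10.94.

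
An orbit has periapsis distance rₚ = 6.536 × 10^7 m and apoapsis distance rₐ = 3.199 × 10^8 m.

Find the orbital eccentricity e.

e = (rₐ − rₚ) / (rₐ + rₚ).
e = (3.199e+08 − 6.536e+07) / (3.199e+08 + 6.536e+07) = 2.5454e+08 / 3.8526e+08 ≈ 0.6607.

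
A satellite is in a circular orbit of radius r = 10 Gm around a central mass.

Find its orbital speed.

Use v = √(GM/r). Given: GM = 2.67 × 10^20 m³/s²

Convert to SI: r = 10 Gm = 1e+10 m.
For a circular orbit, gravity supplies the centripetal force, so v = √(GM / r).
v = √(2.67e+20 / 1e+10) m/s ≈ 1.634e+05 m/s = 163.4 km/s.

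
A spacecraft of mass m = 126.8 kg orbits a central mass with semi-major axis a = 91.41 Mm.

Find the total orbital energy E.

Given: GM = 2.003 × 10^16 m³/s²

Convert to SI: a = 91.41 Mm = 9.141e+07 m.
E = −GMm / (2a).
E = −2.003e+16 · 126.8 / (2 · 9.141e+07) J ≈ -1.389e+10 J = -13.89 GJ.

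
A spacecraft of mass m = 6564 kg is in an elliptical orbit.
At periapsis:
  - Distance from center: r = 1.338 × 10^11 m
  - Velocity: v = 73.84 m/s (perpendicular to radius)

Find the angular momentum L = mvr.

Since v is perpendicular to r, L = m · v · r.
L = 6564 · 73.84 · 1.338e+11 kg·m²/s ≈ 6.485e+16 kg·m²/s.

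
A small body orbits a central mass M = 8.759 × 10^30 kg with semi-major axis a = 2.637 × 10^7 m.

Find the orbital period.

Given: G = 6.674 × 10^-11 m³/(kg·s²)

GM = G · M = 6.674e-11 · 8.759e+30 = 5.84576e+20 m³/s².
Kepler's third law: T = 2π √(a³ / GM).
Substituting a = 2.637e+07 m and GM = 5.84576e+20 m³/s²:
T = 2π √((2.637e+07)³ / 5.84576e+20) s
T ≈ 35.19 s = 35.19 seconds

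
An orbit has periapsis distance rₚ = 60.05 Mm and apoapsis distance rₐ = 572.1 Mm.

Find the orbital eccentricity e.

Convert to SI: rₚ = 60.05 Mm = 6.005e+07 m; rₐ = 572.1 Mm = 5.721e+08 m.
e = (rₐ − rₚ) / (rₐ + rₚ).
e = (5.721e+08 − 6.005e+07) / (5.721e+08 + 6.005e+07) = 5.1205e+08 / 6.3215e+08 ≈ 0.81.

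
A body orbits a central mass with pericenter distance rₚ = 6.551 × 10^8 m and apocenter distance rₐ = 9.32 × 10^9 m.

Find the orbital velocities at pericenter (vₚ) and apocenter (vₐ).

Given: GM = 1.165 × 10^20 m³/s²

Use the vis-viva equation v² = GM(2/r − 1/a) with a = (rₚ + rₐ)/2 = (6.551e+08 + 9.32e+09)/2 = 4.98755e+09 m.
vₚ = √(GM · (2/rₚ − 1/a)) = √(1.165e+20 · (2/6.551e+08 − 1/4.98755e+09)) m/s ≈ 5.765e+05 m/s = 576.5 km/s.
vₐ = √(GM · (2/rₐ − 1/a)) = √(1.165e+20 · (2/9.32e+09 − 1/4.98755e+09)) m/s ≈ 4.052e+04 m/s = 40.52 km/s.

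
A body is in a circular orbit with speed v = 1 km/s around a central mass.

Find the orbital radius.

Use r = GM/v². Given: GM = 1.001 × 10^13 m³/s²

Convert to SI: v = 1 km/s = 1000 m/s.
For a circular orbit, v² = GM / r, so r = GM / v².
r = 1.001e+13 / (1000)² m ≈ 1.001e+07 m = 10.01 Mm.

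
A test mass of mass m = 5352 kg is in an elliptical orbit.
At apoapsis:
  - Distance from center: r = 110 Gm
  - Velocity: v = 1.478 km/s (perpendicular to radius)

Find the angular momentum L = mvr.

Convert to SI: r = 110 Gm = 1.1e+11 m; v = 1.478 km/s = 1478 m/s.
Since v is perpendicular to r, L = m · v · r.
L = 5352 · 1478 · 1.1e+11 kg·m²/s ≈ 8.701e+17 kg·m²/s.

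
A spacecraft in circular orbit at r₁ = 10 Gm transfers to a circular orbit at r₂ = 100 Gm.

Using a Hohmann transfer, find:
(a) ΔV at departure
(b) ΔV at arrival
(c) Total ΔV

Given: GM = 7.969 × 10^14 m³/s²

Convert to SI: r₁ = 10 Gm = 1e+10 m; r₂ = 100 Gm = 1e+11 m.
Transfer semi-major axis: a_t = (r₁ + r₂)/2 = (1e+10 + 1e+11)/2 = 5.5e+10 m.
Circular speeds: v₁ = √(GM/r₁) = 282.294 m/s, v₂ = √(GM/r₂) = 89.2693 m/s.
Transfer speeds (vis-viva v² = GM(2/r − 1/a_t)): v₁ᵗ = 380.645 m/s, v₂ᵗ = 38.0645 m/s.
(a) ΔV₁ = |v₁ᵗ − v₁| ≈ 98.35 m/s = 98.35 m/s.
(b) ΔV₂ = |v₂ − v₂ᵗ| ≈ 51.2 m/s = 51.2 m/s.
(c) ΔV_total = ΔV₁ + ΔV₂ ≈ 149.6 m/s = 149.6 m/s.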